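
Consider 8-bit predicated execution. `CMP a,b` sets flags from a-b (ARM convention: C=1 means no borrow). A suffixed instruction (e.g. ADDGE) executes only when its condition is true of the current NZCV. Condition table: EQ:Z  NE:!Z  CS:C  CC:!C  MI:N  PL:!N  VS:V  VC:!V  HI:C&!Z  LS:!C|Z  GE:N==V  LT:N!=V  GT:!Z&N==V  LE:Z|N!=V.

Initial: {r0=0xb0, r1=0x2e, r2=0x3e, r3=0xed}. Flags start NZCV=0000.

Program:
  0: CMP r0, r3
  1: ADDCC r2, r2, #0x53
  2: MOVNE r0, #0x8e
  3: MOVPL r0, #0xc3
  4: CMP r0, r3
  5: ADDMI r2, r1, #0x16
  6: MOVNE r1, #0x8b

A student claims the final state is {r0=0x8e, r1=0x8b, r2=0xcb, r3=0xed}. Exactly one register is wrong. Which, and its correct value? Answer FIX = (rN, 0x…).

FIX = (r2, 0x44)

[0] flags=1000 → (cmp)
[1] flags=1000 CC?T → r2=0x91
[2] flags=1000 NE?T → r0=0x8e
[3] flags=1000 PL?F → skip
[4] flags=1000 → (cmp)
[5] flags=1000 MI?T → r2=0x44
[6] flags=1000 NE?T → r1=0x8b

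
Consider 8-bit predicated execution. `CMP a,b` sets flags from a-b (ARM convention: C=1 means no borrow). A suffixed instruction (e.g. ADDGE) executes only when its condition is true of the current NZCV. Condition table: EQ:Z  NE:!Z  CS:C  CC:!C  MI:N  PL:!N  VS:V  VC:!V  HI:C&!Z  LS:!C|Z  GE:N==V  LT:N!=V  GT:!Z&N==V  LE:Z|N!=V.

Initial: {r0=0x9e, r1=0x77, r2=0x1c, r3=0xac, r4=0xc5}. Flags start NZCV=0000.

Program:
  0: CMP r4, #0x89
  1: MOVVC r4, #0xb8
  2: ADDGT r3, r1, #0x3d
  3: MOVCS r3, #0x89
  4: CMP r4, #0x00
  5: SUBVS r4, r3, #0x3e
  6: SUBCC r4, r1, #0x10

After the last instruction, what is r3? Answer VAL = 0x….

0: ✓ CMP  NZCV=0010
1: ✓ MOVVC  r4←0xb8
2: ✓ ADDGT  r3←0xb4
3: ✓ MOVCS  r3←0x89
4: ✓ CMP  NZCV=1010
5: · SUBVS
6: · SUBCC

VAL = 0x89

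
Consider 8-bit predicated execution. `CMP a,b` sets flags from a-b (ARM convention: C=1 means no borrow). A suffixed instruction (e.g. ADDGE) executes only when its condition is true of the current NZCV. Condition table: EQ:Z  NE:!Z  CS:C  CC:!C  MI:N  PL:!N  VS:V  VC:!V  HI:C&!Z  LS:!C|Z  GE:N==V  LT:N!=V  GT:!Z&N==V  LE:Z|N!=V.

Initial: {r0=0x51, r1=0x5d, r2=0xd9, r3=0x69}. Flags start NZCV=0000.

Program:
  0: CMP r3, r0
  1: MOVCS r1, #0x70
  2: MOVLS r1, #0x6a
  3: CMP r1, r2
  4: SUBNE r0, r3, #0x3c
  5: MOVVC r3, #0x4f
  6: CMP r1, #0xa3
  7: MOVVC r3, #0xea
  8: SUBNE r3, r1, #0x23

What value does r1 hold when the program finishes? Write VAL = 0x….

VAL = 0x70

[0] flags=0010 → (cmp)
[1] flags=0010 CS?T → r1=0x70
[2] flags=0010 LS?F → skip
[3] flags=1001 → (cmp)
[4] flags=1001 NE?T → r0=0x2d
[5] flags=1001 VC?F → skip
[6] flags=1001 → (cmp)
[7] flags=1001 VC?F → skip
[8] flags=1001 NE?T → r3=0x4d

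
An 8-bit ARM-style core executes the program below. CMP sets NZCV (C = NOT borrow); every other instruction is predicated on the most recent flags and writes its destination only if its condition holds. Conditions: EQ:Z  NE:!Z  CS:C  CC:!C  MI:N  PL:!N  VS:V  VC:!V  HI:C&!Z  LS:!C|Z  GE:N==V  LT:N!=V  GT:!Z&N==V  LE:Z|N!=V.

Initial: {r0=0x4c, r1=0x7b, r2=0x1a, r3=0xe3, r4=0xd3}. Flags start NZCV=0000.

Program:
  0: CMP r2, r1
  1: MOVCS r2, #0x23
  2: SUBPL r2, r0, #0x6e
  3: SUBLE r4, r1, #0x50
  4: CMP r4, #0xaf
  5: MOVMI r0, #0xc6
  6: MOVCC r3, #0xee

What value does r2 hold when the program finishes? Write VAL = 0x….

[0] flags=1000 → (cmp)
[1] flags=1000 CS?F → skip
[2] flags=1000 PL?F → skip
[3] flags=1000 LE?T → r4=0x2b
[4] flags=0000 → (cmp)
[5] flags=0000 MI?F → skip
[6] flags=0000 CC?T → r3=0xee

VAL = 0x1a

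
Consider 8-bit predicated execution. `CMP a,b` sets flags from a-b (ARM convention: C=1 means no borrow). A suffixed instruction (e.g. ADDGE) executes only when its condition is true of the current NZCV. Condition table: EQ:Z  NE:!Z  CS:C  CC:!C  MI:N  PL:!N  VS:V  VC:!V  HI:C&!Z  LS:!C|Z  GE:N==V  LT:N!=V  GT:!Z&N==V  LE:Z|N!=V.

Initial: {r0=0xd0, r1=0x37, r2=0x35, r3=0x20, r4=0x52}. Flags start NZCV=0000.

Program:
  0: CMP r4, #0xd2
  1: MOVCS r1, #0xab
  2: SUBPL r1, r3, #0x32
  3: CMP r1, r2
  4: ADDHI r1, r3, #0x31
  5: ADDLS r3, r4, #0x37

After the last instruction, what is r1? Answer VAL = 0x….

[0] flags=1001 → (cmp)
[1] flags=1001 CS?F → skip
[2] flags=1001 PL?F → skip
[3] flags=0010 → (cmp)
[4] flags=0010 HI?T → r1=0x51
[5] flags=0010 LS?F → skip

VAL = 0x51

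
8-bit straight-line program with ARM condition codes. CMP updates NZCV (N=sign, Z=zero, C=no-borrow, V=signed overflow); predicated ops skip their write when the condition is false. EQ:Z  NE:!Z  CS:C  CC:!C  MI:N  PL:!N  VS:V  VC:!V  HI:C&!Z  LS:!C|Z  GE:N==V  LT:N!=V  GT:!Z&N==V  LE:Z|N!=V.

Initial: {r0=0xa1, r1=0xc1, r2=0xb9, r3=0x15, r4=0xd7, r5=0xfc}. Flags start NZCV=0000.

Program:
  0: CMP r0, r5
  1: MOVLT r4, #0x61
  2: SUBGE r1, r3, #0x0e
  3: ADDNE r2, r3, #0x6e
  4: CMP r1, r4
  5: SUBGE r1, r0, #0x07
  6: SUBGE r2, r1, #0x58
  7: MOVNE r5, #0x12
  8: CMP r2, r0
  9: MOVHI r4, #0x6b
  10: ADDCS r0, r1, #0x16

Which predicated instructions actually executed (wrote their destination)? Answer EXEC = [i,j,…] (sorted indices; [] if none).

EXEC = [1,3,7]

[0] flags=1000 → (cmp)
[1] flags=1000 LT?T → r4=0x61
[2] flags=1000 GE?F → skip
[3] flags=1000 NE?T → r2=0x83
[4] flags=0011 → (cmp)
[5] flags=0011 GE?F → skip
[6] flags=0011 GE?F → skip
[7] flags=0011 NE?T → r5=0x12
[8] flags=1000 → (cmp)
[9] flags=1000 HI?F → skip
[10] flags=1000 CS?F → skip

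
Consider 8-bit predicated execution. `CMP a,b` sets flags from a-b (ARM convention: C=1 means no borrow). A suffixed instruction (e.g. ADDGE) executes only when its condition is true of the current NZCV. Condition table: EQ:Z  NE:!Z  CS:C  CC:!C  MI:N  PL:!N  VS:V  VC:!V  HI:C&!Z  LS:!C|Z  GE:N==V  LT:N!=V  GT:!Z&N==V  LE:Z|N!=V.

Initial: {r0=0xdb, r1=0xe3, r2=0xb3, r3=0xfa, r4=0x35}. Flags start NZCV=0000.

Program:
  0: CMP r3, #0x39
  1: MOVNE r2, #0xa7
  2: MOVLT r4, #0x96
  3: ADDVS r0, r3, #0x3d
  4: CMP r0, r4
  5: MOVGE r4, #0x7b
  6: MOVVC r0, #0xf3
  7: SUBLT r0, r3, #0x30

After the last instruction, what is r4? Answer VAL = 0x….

0: ✓ CMP  NZCV=1010
1: ✓ MOVNE  r2←0xa7
2: ✓ MOVLT  r4←0x96
3: · ADDVS
4: ✓ CMP  NZCV=0010
5: ✓ MOVGE  r4←0x7b
6: ✓ MOVVC  r0←0xf3
7: · SUBLT

VAL = 0x7b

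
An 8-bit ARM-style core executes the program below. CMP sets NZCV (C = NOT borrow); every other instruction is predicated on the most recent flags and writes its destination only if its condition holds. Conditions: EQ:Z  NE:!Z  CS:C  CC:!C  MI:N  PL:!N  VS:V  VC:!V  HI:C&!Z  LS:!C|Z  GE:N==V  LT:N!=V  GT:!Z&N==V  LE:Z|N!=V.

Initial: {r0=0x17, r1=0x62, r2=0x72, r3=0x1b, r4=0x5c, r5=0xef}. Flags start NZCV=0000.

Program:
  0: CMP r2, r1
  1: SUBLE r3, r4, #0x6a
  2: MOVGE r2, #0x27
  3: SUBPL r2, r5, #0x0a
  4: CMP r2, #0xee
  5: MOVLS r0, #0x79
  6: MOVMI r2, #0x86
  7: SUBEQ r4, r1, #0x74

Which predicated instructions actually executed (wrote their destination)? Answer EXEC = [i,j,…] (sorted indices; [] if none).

EXEC = [2,3,5,6]

[0] flags=0010 → (cmp)
[1] flags=0010 LE?F → skip
[2] flags=0010 GE?T → r2=0x27
[3] flags=0010 PL?T → r2=0xe5
[4] flags=1000 → (cmp)
[5] flags=1000 LS?T → r0=0x79
[6] flags=1000 MI?T → r2=0x86
[7] flags=1000 EQ?F → skip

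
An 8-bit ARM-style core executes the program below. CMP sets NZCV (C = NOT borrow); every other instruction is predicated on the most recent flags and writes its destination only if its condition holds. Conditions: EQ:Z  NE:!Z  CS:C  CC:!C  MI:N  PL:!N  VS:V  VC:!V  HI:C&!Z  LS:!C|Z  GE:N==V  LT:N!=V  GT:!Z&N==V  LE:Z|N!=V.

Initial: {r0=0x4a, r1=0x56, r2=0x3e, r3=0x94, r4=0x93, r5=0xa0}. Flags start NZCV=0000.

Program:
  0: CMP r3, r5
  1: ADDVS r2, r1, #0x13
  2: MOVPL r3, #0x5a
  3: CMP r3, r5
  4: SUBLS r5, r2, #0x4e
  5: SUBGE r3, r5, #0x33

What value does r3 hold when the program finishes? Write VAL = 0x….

VAL = 0x94

0: ✓ CMP  NZCV=1000
1: · ADDVS
2: · MOVPL
3: ✓ CMP  NZCV=1000
4: ✓ SUBLS  r5←0xf0
5: · SUBGE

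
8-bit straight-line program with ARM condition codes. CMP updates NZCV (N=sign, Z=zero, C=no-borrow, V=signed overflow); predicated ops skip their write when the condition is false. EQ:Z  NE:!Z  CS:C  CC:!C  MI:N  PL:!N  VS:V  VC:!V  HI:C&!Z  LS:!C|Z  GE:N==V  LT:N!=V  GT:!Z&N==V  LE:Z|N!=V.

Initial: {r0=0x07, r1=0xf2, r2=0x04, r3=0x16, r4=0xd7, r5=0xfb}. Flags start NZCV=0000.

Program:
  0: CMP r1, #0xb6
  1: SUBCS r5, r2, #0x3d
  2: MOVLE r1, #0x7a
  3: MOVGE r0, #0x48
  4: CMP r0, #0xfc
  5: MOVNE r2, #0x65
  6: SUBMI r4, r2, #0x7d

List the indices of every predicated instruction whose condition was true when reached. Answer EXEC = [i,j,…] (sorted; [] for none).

EXEC = [1,3,5]

0: ✓ CMP  NZCV=0010
1: ✓ SUBCS  r5←0xc7
2: · MOVLE
3: ✓ MOVGE  r0←0x48
4: ✓ CMP  NZCV=0000
5: ✓ MOVNE  r2←0x65
6: · SUBMI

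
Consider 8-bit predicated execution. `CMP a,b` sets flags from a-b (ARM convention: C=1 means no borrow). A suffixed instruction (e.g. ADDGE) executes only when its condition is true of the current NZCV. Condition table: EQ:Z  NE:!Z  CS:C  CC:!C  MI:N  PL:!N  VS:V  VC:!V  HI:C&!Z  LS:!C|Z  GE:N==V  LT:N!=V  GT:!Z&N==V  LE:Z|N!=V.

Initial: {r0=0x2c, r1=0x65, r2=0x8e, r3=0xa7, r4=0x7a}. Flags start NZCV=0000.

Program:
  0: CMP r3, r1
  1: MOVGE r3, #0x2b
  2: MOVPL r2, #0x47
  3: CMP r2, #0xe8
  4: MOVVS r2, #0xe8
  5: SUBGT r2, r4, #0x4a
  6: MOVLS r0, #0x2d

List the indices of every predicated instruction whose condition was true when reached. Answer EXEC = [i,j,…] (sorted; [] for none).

[0] flags=0011 → (cmp)
[1] flags=0011 GE?F → skip
[2] flags=0011 PL?T → r2=0x47
[3] flags=0000 → (cmp)
[4] flags=0000 VS?F → skip
[5] flags=0000 GT?T → r2=0x30
[6] flags=0000 LS?T → r0=0x2d

EXEC = [2,5,6]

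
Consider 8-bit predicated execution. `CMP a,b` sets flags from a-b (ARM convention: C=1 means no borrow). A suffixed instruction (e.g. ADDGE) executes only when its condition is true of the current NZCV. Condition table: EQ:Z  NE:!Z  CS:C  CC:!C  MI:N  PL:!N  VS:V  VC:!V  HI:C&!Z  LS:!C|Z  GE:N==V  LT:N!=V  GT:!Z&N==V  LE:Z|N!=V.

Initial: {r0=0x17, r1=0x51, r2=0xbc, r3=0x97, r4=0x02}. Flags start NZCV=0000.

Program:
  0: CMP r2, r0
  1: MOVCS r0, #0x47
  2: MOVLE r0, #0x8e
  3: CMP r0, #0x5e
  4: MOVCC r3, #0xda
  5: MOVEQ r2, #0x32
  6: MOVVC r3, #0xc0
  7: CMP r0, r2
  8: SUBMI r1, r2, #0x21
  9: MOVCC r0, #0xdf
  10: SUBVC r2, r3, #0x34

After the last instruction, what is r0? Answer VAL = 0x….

0: ✓ CMP  NZCV=1010
1: ✓ MOVCS  r0←0x47
2: ✓ MOVLE  r0←0x8e
3: ✓ CMP  NZCV=0011
4: · MOVCC
5: · MOVEQ
6: · MOVVC
7: ✓ CMP  NZCV=1000
8: ✓ SUBMI  r1←0x9b
9: ✓ MOVCC  r0←0xdf
10: ✓ SUBVC  r2←0x63

VAL = 0xdf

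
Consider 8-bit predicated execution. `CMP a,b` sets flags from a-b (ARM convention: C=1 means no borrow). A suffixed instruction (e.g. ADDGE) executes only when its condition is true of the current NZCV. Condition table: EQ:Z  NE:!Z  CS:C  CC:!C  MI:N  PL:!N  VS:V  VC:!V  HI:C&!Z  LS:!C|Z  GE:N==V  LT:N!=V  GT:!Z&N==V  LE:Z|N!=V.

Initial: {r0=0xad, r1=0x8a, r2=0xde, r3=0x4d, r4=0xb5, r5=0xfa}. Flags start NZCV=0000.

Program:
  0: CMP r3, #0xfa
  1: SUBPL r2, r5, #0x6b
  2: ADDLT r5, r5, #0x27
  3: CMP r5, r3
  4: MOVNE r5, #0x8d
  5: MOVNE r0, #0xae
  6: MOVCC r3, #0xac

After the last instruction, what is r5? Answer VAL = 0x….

[0] flags=0000 → (cmp)
[1] flags=0000 PL?T → r2=0x8f
[2] flags=0000 LT?F → skip
[3] flags=1010 → (cmp)
[4] flags=1010 NE?T → r5=0x8d
[5] flags=1010 NE?T → r0=0xae
[6] flags=1010 CC?F → skip

VAL = 0x8d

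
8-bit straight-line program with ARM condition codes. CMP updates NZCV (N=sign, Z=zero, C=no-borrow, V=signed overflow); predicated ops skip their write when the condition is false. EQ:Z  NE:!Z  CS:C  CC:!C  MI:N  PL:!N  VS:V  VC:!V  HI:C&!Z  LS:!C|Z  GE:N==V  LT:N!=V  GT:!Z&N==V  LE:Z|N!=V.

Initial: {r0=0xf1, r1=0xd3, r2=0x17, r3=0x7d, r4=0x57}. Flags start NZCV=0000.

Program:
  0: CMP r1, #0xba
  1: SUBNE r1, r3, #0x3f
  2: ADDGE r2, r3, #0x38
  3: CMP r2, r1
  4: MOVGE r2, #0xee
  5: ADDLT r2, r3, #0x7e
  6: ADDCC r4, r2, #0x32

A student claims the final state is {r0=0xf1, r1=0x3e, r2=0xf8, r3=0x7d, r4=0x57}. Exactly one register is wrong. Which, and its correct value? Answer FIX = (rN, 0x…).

0: ✓ CMP  NZCV=0010
1: ✓ SUBNE  r1←0x3e
2: ✓ ADDGE  r2←0xb5
3: ✓ CMP  NZCV=0011
4: · MOVGE
5: ✓ ADDLT  r2←0xfb
6: · ADDCC

FIX = (r2, 0xfb)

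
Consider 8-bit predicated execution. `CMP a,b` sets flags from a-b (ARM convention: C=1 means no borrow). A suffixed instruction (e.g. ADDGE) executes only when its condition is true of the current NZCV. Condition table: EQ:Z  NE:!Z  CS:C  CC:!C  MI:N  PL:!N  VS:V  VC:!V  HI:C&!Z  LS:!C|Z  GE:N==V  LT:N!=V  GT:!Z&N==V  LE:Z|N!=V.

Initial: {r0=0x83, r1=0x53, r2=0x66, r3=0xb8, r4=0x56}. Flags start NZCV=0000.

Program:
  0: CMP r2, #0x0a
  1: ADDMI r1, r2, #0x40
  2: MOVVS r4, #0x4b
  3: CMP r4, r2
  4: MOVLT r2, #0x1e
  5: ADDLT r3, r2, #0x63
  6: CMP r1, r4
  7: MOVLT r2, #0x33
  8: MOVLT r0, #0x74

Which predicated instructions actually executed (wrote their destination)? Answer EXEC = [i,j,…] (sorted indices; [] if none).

EXEC = [4,5,7,8]

0: ✓ CMP  NZCV=0010
1: · ADDMI
2: · MOVVS
3: ✓ CMP  NZCV=1000
4: ✓ MOVLT  r2←0x1e
5: ✓ ADDLT  r3←0x81
6: ✓ CMP  NZCV=1000
7: ✓ MOVLT  r2←0x33
8: ✓ MOVLT  r0←0x74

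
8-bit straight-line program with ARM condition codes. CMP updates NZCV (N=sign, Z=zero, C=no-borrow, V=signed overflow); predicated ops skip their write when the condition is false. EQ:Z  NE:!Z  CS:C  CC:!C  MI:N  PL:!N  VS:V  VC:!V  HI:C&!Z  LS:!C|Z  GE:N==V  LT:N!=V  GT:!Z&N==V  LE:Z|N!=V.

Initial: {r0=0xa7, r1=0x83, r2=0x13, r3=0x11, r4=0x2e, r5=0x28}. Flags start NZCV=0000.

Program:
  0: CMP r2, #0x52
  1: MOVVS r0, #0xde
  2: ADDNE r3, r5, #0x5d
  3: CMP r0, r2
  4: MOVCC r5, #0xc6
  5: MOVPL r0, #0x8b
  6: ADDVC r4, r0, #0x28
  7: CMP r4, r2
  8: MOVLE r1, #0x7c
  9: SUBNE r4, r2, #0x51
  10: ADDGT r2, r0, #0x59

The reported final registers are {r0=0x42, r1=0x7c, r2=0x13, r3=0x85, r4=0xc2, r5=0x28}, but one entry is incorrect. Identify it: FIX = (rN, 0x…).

[0] flags=1000 → (cmp)
[1] flags=1000 VS?F → skip
[2] flags=1000 NE?T → r3=0x85
[3] flags=1010 → (cmp)
[4] flags=1010 CC?F → skip
[5] flags=1010 PL?F → skip
[6] flags=1010 VC?T → r4=0xcf
[7] flags=1010 → (cmp)
[8] flags=1010 LE?T → r1=0x7c
[9] flags=1010 NE?T → r4=0xc2
[10] flags=1010 GT?F → skip

FIX = (r0, 0xa7)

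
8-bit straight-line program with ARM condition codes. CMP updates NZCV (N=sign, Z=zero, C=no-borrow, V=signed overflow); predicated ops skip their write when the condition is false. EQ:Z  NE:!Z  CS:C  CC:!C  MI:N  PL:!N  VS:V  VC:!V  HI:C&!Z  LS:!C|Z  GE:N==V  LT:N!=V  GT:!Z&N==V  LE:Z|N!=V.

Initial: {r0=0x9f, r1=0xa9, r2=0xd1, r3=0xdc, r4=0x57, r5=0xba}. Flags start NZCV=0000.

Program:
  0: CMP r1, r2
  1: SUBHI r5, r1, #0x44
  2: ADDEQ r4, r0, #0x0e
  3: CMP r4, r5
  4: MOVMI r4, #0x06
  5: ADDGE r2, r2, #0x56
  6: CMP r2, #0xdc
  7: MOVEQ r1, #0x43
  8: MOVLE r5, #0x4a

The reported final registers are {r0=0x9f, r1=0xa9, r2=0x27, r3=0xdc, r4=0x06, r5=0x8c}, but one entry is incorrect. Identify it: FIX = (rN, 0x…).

0: ✓ CMP  NZCV=1000
1: · SUBHI
2: · ADDEQ
3: ✓ CMP  NZCV=1001
4: ✓ MOVMI  r4←0x06
5: ✓ ADDGE  r2←0x27
6: ✓ CMP  NZCV=0000
7: · MOVEQ
8: · MOVLE

FIX = (r5, 0xba)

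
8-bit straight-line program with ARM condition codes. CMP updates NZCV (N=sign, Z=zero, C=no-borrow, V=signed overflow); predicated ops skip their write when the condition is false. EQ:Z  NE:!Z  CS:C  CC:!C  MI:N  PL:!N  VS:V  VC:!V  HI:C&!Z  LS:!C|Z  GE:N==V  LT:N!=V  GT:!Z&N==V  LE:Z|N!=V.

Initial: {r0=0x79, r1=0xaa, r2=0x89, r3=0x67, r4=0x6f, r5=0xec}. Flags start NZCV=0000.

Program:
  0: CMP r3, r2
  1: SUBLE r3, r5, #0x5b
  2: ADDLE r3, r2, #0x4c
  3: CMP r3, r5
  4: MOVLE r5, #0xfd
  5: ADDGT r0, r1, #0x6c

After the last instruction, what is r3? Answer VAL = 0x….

[0] flags=1001 → (cmp)
[1] flags=1001 LE?F → skip
[2] flags=1001 LE?F → skip
[3] flags=0000 → (cmp)
[4] flags=0000 LE?F → skip
[5] flags=0000 GT?T → r0=0x16

VAL = 0x67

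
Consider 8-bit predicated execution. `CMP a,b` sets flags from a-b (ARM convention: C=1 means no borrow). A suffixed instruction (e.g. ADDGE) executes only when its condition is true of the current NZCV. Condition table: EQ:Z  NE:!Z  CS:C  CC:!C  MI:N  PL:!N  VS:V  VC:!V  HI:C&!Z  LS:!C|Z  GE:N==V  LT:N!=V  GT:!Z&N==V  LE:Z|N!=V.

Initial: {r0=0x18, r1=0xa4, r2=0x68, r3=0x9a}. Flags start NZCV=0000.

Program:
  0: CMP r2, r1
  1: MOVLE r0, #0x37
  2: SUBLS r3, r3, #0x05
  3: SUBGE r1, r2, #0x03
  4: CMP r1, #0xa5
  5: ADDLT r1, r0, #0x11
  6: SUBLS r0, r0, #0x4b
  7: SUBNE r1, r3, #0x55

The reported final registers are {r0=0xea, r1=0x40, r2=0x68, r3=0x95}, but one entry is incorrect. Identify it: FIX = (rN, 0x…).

FIX = (r0, 0xcd)

0: ✓ CMP  NZCV=1001
1: · MOVLE
2: ✓ SUBLS  r3←0x95
3: ✓ SUBGE  r1←0x65
4: ✓ CMP  NZCV=1001
5: · ADDLT
6: ✓ SUBLS  r0←0xcd
7: ✓ SUBNE  r1←0x40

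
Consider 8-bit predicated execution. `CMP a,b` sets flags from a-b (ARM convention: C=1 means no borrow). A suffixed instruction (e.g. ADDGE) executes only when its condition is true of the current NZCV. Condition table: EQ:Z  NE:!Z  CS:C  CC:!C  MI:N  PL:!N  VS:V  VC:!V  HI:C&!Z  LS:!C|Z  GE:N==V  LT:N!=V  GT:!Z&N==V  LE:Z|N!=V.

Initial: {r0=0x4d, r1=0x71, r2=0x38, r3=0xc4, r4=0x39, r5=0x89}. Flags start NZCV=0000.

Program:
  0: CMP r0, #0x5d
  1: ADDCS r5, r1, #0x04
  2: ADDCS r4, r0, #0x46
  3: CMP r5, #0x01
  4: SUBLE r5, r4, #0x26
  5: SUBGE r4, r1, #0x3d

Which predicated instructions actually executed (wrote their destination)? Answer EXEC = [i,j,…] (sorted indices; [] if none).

0: ✓ CMP  NZCV=1000
1: · ADDCS
2: · ADDCS
3: ✓ CMP  NZCV=1010
4: ✓ SUBLE  r5←0x13
5: · SUBGE

EXEC = [4]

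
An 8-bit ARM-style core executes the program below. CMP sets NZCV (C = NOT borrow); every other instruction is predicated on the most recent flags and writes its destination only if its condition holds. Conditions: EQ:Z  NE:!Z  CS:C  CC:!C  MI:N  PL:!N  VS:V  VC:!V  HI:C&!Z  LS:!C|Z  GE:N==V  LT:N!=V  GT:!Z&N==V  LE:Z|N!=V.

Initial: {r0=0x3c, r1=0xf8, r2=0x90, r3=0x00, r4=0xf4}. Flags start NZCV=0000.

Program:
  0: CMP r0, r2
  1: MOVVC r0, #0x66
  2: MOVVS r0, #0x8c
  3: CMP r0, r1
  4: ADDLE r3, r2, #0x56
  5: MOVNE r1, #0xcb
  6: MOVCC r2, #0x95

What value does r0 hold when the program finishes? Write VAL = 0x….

[0] flags=1001 → (cmp)
[1] flags=1001 VC?F → skip
[2] flags=1001 VS?T → r0=0x8c
[3] flags=1000 → (cmp)
[4] flags=1000 LE?T → r3=0xe6
[5] flags=1000 NE?T → r1=0xcb
[6] flags=1000 CC?T → r2=0x95

VAL = 0x8c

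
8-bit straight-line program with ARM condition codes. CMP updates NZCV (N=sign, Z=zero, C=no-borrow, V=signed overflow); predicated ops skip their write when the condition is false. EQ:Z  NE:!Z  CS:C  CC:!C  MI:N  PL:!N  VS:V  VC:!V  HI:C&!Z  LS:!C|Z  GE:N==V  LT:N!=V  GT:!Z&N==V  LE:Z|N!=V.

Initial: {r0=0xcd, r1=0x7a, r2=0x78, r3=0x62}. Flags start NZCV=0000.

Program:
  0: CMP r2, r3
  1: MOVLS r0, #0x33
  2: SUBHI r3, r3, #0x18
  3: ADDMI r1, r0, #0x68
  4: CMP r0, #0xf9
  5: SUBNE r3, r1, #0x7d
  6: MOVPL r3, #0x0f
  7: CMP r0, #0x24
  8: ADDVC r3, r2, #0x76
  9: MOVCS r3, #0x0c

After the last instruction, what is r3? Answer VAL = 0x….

VAL = 0x0c

0: ✓ CMP  NZCV=0010
1: · MOVLS
2: ✓ SUBHI  r3←0x4a
3: · ADDMI
4: ✓ CMP  NZCV=1000
5: ✓ SUBNE  r3←0xfd
6: · MOVPL
7: ✓ CMP  NZCV=1010
8: ✓ ADDVC  r3←0xee
9: ✓ MOVCS  r3←0x0c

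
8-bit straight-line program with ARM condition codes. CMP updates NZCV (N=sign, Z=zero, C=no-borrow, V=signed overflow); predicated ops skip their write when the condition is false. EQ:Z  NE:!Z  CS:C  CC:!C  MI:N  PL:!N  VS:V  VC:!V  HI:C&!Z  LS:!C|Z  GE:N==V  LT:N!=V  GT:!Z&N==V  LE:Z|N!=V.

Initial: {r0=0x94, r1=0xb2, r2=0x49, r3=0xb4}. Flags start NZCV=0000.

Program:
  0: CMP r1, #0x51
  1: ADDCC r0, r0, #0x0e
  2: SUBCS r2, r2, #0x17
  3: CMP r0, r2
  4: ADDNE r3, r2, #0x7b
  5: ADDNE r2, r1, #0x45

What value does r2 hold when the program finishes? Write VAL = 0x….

[0] flags=0011 → (cmp)
[1] flags=0011 CC?F → skip
[2] flags=0011 CS?T → r2=0x32
[3] flags=0011 → (cmp)
[4] flags=0011 NE?T → r3=0xad
[5] flags=0011 NE?T → r2=0xf7

VAL = 0xf7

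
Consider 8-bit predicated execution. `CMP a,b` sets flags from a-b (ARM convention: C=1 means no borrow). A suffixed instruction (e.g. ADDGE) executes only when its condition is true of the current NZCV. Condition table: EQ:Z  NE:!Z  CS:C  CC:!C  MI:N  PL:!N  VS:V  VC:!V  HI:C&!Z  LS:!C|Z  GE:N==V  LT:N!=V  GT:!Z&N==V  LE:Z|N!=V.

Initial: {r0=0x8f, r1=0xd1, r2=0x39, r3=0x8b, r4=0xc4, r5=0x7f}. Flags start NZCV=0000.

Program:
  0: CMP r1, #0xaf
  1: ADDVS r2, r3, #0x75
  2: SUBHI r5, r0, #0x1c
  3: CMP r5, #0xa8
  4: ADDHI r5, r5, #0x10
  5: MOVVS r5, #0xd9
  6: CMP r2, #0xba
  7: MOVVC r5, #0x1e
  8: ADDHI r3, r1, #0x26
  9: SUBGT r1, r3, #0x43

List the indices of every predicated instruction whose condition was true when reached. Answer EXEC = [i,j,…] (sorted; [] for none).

EXEC = [2,5,7,9]

[0] flags=0010 → (cmp)
[1] flags=0010 VS?F → skip
[2] flags=0010 HI?T → r5=0x73
[3] flags=1001 → (cmp)
[4] flags=1001 HI?F → skip
[5] flags=1001 VS?T → r5=0xd9
[6] flags=0000 → (cmp)
[7] flags=0000 VC?T → r5=0x1e
[8] flags=0000 HI?F → skip
[9] flags=0000 GT?T → r1=0x48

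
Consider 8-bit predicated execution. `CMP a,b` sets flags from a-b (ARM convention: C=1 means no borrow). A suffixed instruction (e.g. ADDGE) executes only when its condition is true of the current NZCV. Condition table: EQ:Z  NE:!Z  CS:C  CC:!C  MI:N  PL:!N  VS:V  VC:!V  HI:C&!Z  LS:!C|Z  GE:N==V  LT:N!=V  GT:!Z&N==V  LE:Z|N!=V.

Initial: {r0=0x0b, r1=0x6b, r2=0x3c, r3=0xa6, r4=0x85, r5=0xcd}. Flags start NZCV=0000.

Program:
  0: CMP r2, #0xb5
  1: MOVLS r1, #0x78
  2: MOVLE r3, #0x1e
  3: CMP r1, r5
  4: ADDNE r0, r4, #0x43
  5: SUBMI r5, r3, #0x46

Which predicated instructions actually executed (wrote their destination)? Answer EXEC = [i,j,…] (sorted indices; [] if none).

EXEC = [1,4,5]

0: ✓ CMP  NZCV=1001
1: ✓ MOVLS  r1←0x78
2: · MOVLE
3: ✓ CMP  NZCV=1001
4: ✓ ADDNE  r0←0xc8
5: ✓ SUBMI  r5←0x60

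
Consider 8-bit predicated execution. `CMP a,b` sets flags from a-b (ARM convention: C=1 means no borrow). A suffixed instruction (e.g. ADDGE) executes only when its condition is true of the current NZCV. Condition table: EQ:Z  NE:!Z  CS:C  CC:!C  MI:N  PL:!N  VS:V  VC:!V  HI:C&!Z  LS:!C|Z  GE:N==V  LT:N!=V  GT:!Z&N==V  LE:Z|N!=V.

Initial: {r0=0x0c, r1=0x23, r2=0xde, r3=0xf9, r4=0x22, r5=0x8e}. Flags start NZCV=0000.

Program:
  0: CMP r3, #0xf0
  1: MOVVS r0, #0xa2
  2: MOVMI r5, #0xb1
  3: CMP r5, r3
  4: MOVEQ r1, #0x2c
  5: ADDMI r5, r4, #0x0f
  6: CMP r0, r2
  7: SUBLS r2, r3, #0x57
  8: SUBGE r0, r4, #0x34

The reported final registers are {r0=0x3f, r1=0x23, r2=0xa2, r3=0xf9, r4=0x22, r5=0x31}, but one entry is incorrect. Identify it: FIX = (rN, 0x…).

0: ✓ CMP  NZCV=0010
1: · MOVVS
2: · MOVMI
3: ✓ CMP  NZCV=1000
4: · MOVEQ
5: ✓ ADDMI  r5←0x31
6: ✓ CMP  NZCV=0000
7: ✓ SUBLS  r2←0xa2
8: ✓ SUBGE  r0←0xee

FIX = (r0, 0xee)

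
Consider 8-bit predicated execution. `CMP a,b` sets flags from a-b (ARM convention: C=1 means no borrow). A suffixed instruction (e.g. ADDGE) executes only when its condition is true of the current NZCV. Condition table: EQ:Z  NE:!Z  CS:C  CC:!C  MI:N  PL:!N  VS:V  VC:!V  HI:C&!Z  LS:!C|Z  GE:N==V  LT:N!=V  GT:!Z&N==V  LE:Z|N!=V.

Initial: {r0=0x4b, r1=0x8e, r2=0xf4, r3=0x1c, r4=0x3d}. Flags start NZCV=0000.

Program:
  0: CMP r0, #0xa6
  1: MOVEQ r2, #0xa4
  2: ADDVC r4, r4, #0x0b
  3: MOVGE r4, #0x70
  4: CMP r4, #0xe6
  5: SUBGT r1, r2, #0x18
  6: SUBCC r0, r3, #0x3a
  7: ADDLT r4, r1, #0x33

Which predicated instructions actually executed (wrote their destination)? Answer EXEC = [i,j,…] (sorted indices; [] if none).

0: ✓ CMP  NZCV=1001
1: · MOVEQ
2: · ADDVC
3: ✓ MOVGE  r4←0x70
4: ✓ CMP  NZCV=1001
5: ✓ SUBGT  r1←0xdc
6: ✓ SUBCC  r0←0xe2
7: · ADDLT

EXEC = [3,5,6]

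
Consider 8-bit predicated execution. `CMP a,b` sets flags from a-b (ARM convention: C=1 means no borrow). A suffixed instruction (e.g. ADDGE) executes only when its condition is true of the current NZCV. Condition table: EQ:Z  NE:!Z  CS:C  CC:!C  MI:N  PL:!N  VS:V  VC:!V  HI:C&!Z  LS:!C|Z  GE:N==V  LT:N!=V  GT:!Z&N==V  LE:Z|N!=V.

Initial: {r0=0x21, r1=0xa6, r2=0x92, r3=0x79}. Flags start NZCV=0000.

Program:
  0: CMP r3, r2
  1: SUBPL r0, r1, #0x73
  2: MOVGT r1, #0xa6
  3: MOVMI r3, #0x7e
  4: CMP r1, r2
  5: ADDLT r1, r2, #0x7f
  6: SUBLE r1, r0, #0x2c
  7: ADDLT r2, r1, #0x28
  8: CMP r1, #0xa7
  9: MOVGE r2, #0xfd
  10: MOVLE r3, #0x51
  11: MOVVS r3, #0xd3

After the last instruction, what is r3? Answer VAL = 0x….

VAL = 0x51

[0] flags=1001 → (cmp)
[1] flags=1001 PL?F → skip
[2] flags=1001 GT?T → r1=0xa6
[3] flags=1001 MI?T → r3=0x7e
[4] flags=0010 → (cmp)
[5] flags=0010 LT?F → skip
[6] flags=0010 LE?F → skip
[7] flags=0010 LT?F → skip
[8] flags=1000 → (cmp)
[9] flags=1000 GE?F → skip
[10] flags=1000 LE?T → r3=0x51
[11] flags=1000 VS?F → skip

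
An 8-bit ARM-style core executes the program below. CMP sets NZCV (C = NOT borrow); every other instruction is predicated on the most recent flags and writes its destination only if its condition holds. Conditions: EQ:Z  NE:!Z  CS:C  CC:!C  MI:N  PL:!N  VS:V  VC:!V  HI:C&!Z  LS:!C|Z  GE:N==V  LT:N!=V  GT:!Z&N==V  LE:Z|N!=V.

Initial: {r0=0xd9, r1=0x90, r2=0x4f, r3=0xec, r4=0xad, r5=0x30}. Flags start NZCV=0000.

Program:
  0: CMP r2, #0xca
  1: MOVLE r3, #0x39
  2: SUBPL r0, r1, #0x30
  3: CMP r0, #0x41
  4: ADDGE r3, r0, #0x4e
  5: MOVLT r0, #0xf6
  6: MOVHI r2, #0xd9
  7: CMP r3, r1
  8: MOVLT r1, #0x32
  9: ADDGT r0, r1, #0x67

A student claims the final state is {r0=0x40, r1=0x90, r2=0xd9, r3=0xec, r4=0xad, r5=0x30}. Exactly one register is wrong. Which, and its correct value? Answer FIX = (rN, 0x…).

0: ✓ CMP  NZCV=1001
1: · MOVLE
2: · SUBPL
3: ✓ CMP  NZCV=1010
4: · ADDGE
5: ✓ MOVLT  r0←0xf6
6: ✓ MOVHI  r2←0xd9
7: ✓ CMP  NZCV=0010
8: · MOVLT
9: ✓ ADDGT  r0←0xf7

FIX = (r0, 0xf7)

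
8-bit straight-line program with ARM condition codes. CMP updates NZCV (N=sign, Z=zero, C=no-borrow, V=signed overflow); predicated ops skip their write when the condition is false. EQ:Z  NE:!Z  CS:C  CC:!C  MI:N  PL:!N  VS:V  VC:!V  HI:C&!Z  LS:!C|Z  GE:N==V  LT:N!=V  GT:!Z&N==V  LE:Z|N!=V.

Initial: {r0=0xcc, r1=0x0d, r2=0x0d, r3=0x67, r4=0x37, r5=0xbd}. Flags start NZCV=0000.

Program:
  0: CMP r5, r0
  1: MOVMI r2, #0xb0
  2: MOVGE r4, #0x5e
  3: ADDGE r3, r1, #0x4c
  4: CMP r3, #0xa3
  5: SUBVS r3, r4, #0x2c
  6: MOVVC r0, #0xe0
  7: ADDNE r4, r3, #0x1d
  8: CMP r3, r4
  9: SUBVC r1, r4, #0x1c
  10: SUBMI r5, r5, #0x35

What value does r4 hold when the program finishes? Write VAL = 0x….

VAL = 0x28

[0] flags=1000 → (cmp)
[1] flags=1000 MI?T → r2=0xb0
[2] flags=1000 GE?F → skip
[3] flags=1000 GE?F → skip
[4] flags=1001 → (cmp)
[5] flags=1001 VS?T → r3=0x0b
[6] flags=1001 VC?F → skip
[7] flags=1001 NE?T → r4=0x28
[8] flags=1000 → (cmp)
[9] flags=1000 VC?T → r1=0x0c
[10] flags=1000 MI?T → r5=0x88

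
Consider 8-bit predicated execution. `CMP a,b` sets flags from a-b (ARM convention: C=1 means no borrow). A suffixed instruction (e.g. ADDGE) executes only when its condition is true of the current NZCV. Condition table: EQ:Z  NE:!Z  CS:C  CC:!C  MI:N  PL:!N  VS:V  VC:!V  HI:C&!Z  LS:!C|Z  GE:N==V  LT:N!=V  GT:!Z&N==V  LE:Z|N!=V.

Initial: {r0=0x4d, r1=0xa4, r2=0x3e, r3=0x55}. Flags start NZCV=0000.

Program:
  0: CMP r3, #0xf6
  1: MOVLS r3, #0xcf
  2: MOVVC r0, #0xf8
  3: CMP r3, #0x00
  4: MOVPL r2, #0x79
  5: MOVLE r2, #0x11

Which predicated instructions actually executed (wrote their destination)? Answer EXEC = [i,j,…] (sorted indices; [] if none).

[0] flags=0000 → (cmp)
[1] flags=0000 LS?T → r3=0xcf
[2] flags=0000 VC?T → r0=0xf8
[3] flags=1010 → (cmp)
[4] flags=1010 PL?F → skip
[5] flags=1010 LE?T → r2=0x11

EXEC = [1,2,5]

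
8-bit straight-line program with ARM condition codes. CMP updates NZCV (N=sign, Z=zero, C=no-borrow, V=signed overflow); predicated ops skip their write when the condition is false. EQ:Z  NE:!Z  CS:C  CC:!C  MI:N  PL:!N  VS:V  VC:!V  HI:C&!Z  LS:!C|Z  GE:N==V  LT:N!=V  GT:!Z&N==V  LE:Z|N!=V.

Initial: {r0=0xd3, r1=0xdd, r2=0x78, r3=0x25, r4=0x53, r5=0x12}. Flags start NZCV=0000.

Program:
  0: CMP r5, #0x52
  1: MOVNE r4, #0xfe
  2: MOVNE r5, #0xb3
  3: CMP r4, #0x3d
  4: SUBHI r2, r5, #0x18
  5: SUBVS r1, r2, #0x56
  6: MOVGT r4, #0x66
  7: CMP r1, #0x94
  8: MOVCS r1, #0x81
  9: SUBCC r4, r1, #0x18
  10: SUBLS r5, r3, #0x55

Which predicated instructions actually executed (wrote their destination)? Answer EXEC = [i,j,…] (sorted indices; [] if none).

[0] flags=1000 → (cmp)
[1] flags=1000 NE?T → r4=0xfe
[2] flags=1000 NE?T → r5=0xb3
[3] flags=1010 → (cmp)
[4] flags=1010 HI?T → r2=0x9b
[5] flags=1010 VS?F → skip
[6] flags=1010 GT?F → skip
[7] flags=0010 → (cmp)
[8] flags=0010 CS?T → r1=0x81
[9] flags=0010 CC?F → skip
[10] flags=0010 LS?F → skip

EXEC = [1,2,4,8]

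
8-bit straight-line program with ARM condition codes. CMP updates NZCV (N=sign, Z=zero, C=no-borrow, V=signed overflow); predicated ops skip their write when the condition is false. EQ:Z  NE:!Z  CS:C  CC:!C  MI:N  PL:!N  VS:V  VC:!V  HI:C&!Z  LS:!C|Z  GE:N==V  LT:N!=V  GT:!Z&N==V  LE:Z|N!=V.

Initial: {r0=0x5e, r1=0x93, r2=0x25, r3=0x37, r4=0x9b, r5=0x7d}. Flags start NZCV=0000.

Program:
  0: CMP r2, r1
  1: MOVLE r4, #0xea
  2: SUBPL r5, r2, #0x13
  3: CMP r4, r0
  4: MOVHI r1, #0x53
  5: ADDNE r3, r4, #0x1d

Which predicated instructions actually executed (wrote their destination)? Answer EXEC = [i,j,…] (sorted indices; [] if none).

EXEC = [4,5]

[0] flags=1001 → (cmp)
[1] flags=1001 LE?F → skip
[2] flags=1001 PL?F → skip
[3] flags=0011 → (cmp)
[4] flags=0011 HI?T → r1=0x53
[5] flags=0011 NE?T → r3=0xb8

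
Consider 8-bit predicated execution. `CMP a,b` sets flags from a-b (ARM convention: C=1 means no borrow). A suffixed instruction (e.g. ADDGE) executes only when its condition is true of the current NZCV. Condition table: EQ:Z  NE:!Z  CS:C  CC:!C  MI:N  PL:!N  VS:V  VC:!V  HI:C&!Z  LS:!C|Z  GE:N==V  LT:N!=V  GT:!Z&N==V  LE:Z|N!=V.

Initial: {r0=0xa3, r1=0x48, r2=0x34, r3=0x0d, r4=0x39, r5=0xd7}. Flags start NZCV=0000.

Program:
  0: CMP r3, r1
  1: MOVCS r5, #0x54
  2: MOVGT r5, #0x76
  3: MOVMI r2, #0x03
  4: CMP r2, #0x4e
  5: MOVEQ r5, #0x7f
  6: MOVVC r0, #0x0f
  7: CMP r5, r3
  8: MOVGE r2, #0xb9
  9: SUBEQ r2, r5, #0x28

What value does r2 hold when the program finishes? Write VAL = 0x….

0: ✓ CMP  NZCV=1000
1: · MOVCS
2: · MOVGT
3: ✓ MOVMI  r2←0x03
4: ✓ CMP  NZCV=1000
5: · MOVEQ
6: ✓ MOVVC  r0←0x0f
7: ✓ CMP  NZCV=1010
8: · MOVGE
9: · SUBEQ

VAL = 0x03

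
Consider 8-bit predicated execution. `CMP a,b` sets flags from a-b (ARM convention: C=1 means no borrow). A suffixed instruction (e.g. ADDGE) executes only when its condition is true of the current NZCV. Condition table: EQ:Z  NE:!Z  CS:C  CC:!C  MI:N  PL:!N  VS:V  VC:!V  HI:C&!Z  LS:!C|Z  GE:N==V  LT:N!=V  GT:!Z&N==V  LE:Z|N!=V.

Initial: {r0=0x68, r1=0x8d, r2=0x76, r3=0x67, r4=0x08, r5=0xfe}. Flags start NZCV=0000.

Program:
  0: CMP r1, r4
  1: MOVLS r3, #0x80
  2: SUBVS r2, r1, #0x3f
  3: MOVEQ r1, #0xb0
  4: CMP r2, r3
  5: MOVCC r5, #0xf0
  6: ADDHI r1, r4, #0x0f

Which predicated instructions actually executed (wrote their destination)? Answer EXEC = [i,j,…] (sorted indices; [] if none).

[0] flags=1010 → (cmp)
[1] flags=1010 LS?F → skip
[2] flags=1010 VS?F → skip
[3] flags=1010 EQ?F → skip
[4] flags=0010 → (cmp)
[5] flags=0010 CC?F → skip
[6] flags=0010 HI?T → r1=0x17

EXEC = [6]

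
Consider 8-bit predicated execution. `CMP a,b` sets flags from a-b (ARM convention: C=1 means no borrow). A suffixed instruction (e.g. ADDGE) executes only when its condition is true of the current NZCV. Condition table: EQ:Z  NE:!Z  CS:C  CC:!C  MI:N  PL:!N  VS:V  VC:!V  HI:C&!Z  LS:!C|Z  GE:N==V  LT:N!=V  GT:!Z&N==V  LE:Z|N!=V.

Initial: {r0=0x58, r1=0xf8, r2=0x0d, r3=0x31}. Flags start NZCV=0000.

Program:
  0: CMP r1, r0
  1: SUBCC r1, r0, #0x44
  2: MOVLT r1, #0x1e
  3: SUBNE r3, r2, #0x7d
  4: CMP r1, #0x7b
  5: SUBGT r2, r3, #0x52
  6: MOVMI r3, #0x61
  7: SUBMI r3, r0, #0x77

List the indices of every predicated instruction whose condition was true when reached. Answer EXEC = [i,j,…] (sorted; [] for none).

EXEC = [2,3,6,7]

[0] flags=1010 → (cmp)
[1] flags=1010 CC?F → skip
[2] flags=1010 LT?T → r1=0x1e
[3] flags=1010 NE?T → r3=0x90
[4] flags=1000 → (cmp)
[5] flags=1000 GT?F → skip
[6] flags=1000 MI?T → r3=0x61
[7] flags=1000 MI?T → r3=0xe1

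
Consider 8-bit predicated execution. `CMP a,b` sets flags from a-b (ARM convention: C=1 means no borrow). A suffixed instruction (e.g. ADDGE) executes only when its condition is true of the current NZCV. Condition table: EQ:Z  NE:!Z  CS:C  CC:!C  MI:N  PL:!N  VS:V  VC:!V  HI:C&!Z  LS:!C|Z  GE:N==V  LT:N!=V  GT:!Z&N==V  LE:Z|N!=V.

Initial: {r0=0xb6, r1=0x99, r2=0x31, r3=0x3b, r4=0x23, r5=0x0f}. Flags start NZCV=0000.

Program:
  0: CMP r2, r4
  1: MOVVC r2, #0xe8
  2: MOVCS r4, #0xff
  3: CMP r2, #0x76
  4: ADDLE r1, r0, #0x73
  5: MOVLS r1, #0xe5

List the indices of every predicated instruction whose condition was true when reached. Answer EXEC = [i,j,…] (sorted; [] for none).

EXEC = [1,2,4]

[0] flags=0010 → (cmp)
[1] flags=0010 VC?T → r2=0xe8
[2] flags=0010 CS?T → r4=0xff
[3] flags=0011 → (cmp)
[4] flags=0011 LE?T → r1=0x29
[5] flags=0011 LS?F → skip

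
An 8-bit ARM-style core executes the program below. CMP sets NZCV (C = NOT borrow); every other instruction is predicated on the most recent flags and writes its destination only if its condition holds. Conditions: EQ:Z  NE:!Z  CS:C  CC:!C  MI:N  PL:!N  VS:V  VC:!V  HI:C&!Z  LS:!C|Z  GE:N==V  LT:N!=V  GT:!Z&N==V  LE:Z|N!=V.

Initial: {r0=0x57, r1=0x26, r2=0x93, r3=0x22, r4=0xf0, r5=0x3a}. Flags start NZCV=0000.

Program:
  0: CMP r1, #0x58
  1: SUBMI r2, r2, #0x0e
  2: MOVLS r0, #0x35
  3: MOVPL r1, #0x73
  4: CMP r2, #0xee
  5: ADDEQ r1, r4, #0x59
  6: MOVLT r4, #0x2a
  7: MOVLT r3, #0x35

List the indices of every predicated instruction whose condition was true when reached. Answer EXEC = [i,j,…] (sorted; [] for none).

EXEC = [1,2,6,7]

0: ✓ CMP  NZCV=1000
1: ✓ SUBMI  r2←0x85
2: ✓ MOVLS  r0←0x35
3: · MOVPL
4: ✓ CMP  NZCV=1000
5: · ADDEQ
6: ✓ MOVLT  r4←0x2a
7: ✓ MOVLT  r3←0x35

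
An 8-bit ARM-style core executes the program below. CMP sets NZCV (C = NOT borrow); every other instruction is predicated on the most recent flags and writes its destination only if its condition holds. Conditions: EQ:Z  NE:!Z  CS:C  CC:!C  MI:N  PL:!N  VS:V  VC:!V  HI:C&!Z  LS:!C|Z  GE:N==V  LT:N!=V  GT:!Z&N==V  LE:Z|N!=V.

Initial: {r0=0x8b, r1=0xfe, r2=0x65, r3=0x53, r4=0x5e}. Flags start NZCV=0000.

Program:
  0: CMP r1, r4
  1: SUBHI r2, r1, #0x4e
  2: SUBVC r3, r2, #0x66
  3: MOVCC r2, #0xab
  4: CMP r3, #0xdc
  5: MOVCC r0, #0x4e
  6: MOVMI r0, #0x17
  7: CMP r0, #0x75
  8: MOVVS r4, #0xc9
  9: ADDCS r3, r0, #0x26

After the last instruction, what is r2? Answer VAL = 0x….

VAL = 0xb0

0: ✓ CMP  NZCV=1010
1: ✓ SUBHI  r2←0xb0
2: ✓ SUBVC  r3←0x4a
3: · MOVCC
4: ✓ CMP  NZCV=0000
5: ✓ MOVCC  r0←0x4e
6: · MOVMI
7: ✓ CMP  NZCV=1000
8: · MOVVS
9: · ADDCS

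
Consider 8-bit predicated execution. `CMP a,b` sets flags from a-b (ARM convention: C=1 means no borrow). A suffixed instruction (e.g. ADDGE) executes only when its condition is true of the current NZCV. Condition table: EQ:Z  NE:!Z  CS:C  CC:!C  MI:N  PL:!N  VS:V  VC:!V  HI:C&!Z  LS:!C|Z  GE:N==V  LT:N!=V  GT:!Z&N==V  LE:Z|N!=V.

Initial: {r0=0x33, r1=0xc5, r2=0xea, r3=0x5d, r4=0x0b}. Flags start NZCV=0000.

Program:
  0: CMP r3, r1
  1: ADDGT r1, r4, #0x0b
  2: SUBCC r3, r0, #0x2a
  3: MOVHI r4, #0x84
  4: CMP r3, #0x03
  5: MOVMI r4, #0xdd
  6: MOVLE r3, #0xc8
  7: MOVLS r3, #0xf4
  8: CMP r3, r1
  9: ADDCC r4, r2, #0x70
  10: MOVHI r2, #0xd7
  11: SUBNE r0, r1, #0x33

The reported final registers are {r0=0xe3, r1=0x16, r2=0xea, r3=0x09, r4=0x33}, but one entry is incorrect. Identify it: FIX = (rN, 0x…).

FIX = (r4, 0x5a)

[0] flags=1001 → (cmp)
[1] flags=1001 GT?T → r1=0x16
[2] flags=1001 CC?T → r3=0x09
[3] flags=1001 HI?F → skip
[4] flags=0010 → (cmp)
[5] flags=0010 MI?F → skip
[6] flags=0010 LE?F → skip
[7] flags=0010 LS?F → skip
[8] flags=1000 → (cmp)
[9] flags=1000 CC?T → r4=0x5a
[10] flags=1000 HI?F → skip
[11] flags=1000 NE?T → r0=0xe3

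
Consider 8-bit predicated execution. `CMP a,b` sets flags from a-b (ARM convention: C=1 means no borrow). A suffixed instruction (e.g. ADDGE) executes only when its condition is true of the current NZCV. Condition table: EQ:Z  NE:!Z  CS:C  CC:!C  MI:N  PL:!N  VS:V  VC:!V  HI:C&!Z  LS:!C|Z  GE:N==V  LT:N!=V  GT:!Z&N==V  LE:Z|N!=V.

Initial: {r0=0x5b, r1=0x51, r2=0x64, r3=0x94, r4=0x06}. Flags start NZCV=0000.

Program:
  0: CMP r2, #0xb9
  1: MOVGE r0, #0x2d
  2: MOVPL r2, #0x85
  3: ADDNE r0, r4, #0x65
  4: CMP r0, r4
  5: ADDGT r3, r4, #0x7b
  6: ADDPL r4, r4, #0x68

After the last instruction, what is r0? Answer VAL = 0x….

VAL = 0x6b

[0] flags=1001 → (cmp)
[1] flags=1001 GE?T → r0=0x2d
[2] flags=1001 PL?F → skip
[3] flags=1001 NE?T → r0=0x6b
[4] flags=0010 → (cmp)
[5] flags=0010 GT?T → r3=0x81
[6] flags=0010 PL?T → r4=0x6e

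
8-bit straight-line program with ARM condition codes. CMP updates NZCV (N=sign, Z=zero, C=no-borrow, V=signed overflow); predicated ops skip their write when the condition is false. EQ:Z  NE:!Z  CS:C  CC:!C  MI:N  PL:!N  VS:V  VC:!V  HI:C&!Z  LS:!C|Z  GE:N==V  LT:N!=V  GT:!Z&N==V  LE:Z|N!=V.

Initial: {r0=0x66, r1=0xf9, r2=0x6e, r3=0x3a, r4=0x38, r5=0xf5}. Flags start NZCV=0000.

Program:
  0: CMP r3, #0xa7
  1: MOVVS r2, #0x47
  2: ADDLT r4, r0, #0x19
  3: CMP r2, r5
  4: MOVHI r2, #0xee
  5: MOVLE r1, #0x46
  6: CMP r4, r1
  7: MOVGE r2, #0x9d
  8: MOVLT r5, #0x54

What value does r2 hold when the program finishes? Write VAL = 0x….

VAL = 0x9d

0: ✓ CMP  NZCV=1001
1: ✓ MOVVS  r2←0x47
2: · ADDLT
3: ✓ CMP  NZCV=0000
4: · MOVHI
5: · MOVLE
6: ✓ CMP  NZCV=0000
7: ✓ MOVGE  r2←0x9d
8: · MOVLT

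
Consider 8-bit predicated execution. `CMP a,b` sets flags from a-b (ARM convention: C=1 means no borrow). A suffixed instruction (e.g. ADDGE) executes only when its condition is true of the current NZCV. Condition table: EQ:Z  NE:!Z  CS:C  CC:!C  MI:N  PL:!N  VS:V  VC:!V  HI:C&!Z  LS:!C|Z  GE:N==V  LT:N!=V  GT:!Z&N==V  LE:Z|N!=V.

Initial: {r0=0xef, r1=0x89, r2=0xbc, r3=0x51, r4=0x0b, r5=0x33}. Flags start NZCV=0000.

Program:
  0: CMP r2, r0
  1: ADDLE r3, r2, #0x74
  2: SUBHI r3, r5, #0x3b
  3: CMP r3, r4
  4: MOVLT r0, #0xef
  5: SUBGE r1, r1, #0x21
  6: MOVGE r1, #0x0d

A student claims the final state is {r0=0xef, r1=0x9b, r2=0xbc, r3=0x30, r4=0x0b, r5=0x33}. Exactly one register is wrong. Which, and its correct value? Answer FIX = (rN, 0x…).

[0] flags=1000 → (cmp)
[1] flags=1000 LE?T → r3=0x30
[2] flags=1000 HI?F → skip
[3] flags=0010 → (cmp)
[4] flags=0010 LT?F → skip
[5] flags=0010 GE?T → r1=0x68
[6] flags=0010 GE?T → r1=0x0d

FIX = (r1, 0x0d)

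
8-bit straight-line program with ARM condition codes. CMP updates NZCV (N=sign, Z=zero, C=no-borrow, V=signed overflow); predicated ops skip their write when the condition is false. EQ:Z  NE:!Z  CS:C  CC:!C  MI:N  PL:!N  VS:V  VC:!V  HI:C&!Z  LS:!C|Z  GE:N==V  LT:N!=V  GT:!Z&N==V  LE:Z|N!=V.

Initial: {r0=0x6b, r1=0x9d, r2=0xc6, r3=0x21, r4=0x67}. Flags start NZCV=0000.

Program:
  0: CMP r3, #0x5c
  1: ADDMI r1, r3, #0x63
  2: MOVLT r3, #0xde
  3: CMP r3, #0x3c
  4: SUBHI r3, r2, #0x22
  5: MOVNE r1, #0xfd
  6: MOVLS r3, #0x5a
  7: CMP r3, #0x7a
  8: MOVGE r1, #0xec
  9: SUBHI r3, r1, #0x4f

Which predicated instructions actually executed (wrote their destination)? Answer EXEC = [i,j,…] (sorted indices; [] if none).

EXEC = [1,2,4,5,9]

[0] flags=1000 → (cmp)
[1] flags=1000 MI?T → r1=0x84
[2] flags=1000 LT?T → r3=0xde
[3] flags=1010 → (cmp)
[4] flags=1010 HI?T → r3=0xa4
[5] flags=1010 NE?T → r1=0xfd
[6] flags=1010 LS?F → skip
[7] flags=0011 → (cmp)
[8] flags=0011 GE?F → skip
[9] flags=0011 HI?T → r3=0xae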